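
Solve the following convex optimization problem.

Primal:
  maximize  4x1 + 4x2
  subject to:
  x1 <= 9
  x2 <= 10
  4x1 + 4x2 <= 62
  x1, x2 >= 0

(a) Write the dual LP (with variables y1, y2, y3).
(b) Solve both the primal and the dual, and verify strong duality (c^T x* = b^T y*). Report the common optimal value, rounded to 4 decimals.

The standard primal-dual pair for 'max c^T x s.t. A x <= b, x >= 0' is:
  Dual:  min b^T y  s.t.  A^T y >= c,  y >= 0.

So the dual LP is:
  minimize  9y1 + 10y2 + 62y3
  subject to:
    y1 + 4y3 >= 4
    y2 + 4y3 >= 4
    y1, y2, y3 >= 0

Solving the primal: x* = (5.5, 10).
  primal value c^T x* = 62.
Solving the dual: y* = (0, 0, 1).
  dual value b^T y* = 62.
Strong duality: c^T x* = b^T y*. Confirmed.

62


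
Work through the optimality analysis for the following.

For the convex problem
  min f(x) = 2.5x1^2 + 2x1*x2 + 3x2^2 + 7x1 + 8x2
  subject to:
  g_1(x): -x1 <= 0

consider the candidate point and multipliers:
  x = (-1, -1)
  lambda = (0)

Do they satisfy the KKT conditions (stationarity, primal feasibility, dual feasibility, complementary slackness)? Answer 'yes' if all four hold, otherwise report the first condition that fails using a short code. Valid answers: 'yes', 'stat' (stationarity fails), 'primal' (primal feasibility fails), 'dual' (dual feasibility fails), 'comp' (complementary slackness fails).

Gradient of f: grad f(x) = Q x + c = (0, 0)
Constraint values g_i(x) = a_i^T x - b_i:
  g_1((-1, -1)) = 1
Stationarity residual: grad f(x) + sum_i lambda_i a_i = (0, 0)
  -> stationarity OK
Primal feasibility (all g_i <= 0): FAILS
Dual feasibility (all lambda_i >= 0): OK
Complementary slackness (lambda_i * g_i(x) = 0 for all i): OK

Verdict: the first failing condition is primal_feasibility -> primal.

primal


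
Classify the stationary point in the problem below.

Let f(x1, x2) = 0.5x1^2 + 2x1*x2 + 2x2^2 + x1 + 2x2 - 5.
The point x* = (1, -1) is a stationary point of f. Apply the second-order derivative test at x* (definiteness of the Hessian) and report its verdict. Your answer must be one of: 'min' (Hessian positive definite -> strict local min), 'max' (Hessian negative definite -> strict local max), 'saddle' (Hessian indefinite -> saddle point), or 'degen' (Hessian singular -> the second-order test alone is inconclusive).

Compute the Hessian H = grad^2 f:
  H = [[1, 2], [2, 4]]
Verify stationarity: grad f(x*) = H x* + g = (0, 0).
Eigenvalues of H: 0, 5.
H has a zero eigenvalue (singular; positive semidefinite but not definite), so H is neither positive definite, negative definite, nor indefinite. The second-order test alone is inconclusive -> degen.
(Indeed, f is constant along the null direction of H through x*, so x* is not a strict local extremum.)

degen


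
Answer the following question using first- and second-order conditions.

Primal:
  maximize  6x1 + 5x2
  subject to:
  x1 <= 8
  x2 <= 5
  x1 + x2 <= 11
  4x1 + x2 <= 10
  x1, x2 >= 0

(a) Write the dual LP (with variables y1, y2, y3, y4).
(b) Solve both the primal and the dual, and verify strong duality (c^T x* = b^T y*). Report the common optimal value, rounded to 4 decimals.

The standard primal-dual pair for 'max c^T x s.t. A x <= b, x >= 0' is:
  Dual:  min b^T y  s.t.  A^T y >= c,  y >= 0.

So the dual LP is:
  minimize  8y1 + 5y2 + 11y3 + 10y4
  subject to:
    y1 + y3 + 4y4 >= 6
    y2 + y3 + y4 >= 5
    y1, y2, y3, y4 >= 0

Solving the primal: x* = (1.25, 5).
  primal value c^T x* = 32.5.
Solving the dual: y* = (0, 3.5, 0, 1.5).
  dual value b^T y* = 32.5.
Strong duality: c^T x* = b^T y*. Confirmed.

32.5


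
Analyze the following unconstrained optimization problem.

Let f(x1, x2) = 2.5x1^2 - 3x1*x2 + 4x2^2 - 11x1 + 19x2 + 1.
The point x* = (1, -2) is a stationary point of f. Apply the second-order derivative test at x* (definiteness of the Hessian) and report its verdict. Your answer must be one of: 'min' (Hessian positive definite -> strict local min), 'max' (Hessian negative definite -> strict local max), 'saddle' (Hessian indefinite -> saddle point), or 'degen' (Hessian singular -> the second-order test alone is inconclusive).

Compute the Hessian H = grad^2 f:
  H = [[5, -3], [-3, 8]]
Verify stationarity: grad f(x*) = H x* + g = (0, 0).
Eigenvalues of H: 3.1459, 9.8541.
Both eigenvalues > 0, so H is positive definite -> x* is a strict local min.

min


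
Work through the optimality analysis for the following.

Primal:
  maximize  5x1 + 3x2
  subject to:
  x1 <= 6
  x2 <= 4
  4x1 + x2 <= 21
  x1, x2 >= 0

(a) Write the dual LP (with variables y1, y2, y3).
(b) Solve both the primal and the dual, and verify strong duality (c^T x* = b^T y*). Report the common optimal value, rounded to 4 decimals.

The standard primal-dual pair for 'max c^T x s.t. A x <= b, x >= 0' is:
  Dual:  min b^T y  s.t.  A^T y >= c,  y >= 0.

So the dual LP is:
  minimize  6y1 + 4y2 + 21y3
  subject to:
    y1 + 4y3 >= 5
    y2 + y3 >= 3
    y1, y2, y3 >= 0

Solving the primal: x* = (4.25, 4).
  primal value c^T x* = 33.25.
Solving the dual: y* = (0, 1.75, 1.25).
  dual value b^T y* = 33.25.
Strong duality: c^T x* = b^T y*. Confirmed.

33.25


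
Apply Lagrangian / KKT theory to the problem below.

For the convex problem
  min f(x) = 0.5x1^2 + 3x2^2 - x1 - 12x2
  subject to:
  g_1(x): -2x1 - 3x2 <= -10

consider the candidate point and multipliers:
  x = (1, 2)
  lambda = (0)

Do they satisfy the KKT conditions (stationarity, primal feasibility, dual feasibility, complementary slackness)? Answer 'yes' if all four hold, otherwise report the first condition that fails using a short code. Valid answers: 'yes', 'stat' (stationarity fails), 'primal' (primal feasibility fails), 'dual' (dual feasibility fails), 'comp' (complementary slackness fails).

Gradient of f: grad f(x) = Q x + c = (0, 0)
Constraint values g_i(x) = a_i^T x - b_i:
  g_1((1, 2)) = 2
Stationarity residual: grad f(x) + sum_i lambda_i a_i = (0, 0)
  -> stationarity OK
Primal feasibility (all g_i <= 0): FAILS
Dual feasibility (all lambda_i >= 0): OK
Complementary slackness (lambda_i * g_i(x) = 0 for all i): OK

Verdict: the first failing condition is primal_feasibility -> primal.

primal


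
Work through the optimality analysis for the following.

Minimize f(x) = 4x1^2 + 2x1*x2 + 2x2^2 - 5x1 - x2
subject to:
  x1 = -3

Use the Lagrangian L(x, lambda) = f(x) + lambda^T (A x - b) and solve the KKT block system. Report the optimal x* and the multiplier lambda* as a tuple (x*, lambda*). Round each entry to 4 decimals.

Form the Lagrangian:
  L(x, lambda) = (1/2) x^T Q x + c^T x + lambda^T (A x - b)
Stationarity (grad_x L = 0): Q x + c + A^T lambda = 0.
Primal feasibility: A x = b.

This gives the KKT block system:
  [ Q   A^T ] [ x     ]   [-c ]
  [ A    0  ] [ lambda ] = [ b ]

Solving the linear system:
  x*      = (-3, 1.75)
  lambda* = (25.5)
  f(x*)   = 44.875

x* = (-3, 1.75), lambda* = (25.5)


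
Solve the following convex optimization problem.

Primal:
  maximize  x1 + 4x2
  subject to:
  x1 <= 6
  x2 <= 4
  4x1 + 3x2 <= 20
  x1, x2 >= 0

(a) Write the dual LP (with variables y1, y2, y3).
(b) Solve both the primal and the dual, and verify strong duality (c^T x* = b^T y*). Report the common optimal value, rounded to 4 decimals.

The standard primal-dual pair for 'max c^T x s.t. A x <= b, x >= 0' is:
  Dual:  min b^T y  s.t.  A^T y >= c,  y >= 0.

So the dual LP is:
  minimize  6y1 + 4y2 + 20y3
  subject to:
    y1 + 4y3 >= 1
    y2 + 3y3 >= 4
    y1, y2, y3 >= 0

Solving the primal: x* = (2, 4).
  primal value c^T x* = 18.
Solving the dual: y* = (0, 3.25, 0.25).
  dual value b^T y* = 18.
Strong duality: c^T x* = b^T y*. Confirmed.

18


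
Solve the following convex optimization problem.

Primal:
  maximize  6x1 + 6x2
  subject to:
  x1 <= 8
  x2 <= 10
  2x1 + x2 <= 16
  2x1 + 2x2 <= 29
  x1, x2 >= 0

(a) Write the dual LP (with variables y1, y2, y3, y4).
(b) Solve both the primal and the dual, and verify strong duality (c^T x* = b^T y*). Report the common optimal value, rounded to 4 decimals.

The standard primal-dual pair for 'max c^T x s.t. A x <= b, x >= 0' is:
  Dual:  min b^T y  s.t.  A^T y >= c,  y >= 0.

So the dual LP is:
  minimize  8y1 + 10y2 + 16y3 + 29y4
  subject to:
    y1 + 2y3 + 2y4 >= 6
    y2 + y3 + 2y4 >= 6
    y1, y2, y3, y4 >= 0

Solving the primal: x* = (3, 10).
  primal value c^T x* = 78.
Solving the dual: y* = (0, 3, 3, 0).
  dual value b^T y* = 78.
Strong duality: c^T x* = b^T y*. Confirmed.

78


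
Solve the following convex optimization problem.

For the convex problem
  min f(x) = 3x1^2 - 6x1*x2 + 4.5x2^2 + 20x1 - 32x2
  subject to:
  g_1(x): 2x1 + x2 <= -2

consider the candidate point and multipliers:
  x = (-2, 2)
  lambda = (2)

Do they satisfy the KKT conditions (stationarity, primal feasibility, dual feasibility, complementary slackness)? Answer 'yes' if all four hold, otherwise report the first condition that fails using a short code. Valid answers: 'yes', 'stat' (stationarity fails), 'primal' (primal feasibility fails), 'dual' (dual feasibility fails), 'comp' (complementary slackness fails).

Gradient of f: grad f(x) = Q x + c = (-4, -2)
Constraint values g_i(x) = a_i^T x - b_i:
  g_1((-2, 2)) = 0
Stationarity residual: grad f(x) + sum_i lambda_i a_i = (0, 0)
  -> stationarity OK
Primal feasibility (all g_i <= 0): OK
Dual feasibility (all lambda_i >= 0): OK
Complementary slackness (lambda_i * g_i(x) = 0 for all i): OK

Verdict: yes, KKT holds.

yes


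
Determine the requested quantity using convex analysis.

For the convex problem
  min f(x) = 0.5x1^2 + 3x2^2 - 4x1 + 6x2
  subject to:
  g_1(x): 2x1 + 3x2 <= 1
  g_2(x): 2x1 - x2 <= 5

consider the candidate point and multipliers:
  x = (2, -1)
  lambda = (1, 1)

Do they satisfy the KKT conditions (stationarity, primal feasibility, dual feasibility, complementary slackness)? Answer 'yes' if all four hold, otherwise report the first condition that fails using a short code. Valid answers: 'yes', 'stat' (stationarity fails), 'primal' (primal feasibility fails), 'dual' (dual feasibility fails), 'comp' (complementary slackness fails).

Gradient of f: grad f(x) = Q x + c = (-2, 0)
Constraint values g_i(x) = a_i^T x - b_i:
  g_1((2, -1)) = 0
  g_2((2, -1)) = 0
Stationarity residual: grad f(x) + sum_i lambda_i a_i = (2, 2)
  -> stationarity FAILS
Primal feasibility (all g_i <= 0): OK
Dual feasibility (all lambda_i >= 0): OK
Complementary slackness (lambda_i * g_i(x) = 0 for all i): OK

Verdict: the first failing condition is stationarity -> stat.

stat


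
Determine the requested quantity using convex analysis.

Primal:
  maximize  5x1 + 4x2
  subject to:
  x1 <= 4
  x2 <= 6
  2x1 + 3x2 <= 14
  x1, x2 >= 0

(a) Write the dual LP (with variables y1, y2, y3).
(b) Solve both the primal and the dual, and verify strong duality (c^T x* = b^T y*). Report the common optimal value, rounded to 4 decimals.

The standard primal-dual pair for 'max c^T x s.t. A x <= b, x >= 0' is:
  Dual:  min b^T y  s.t.  A^T y >= c,  y >= 0.

So the dual LP is:
  minimize  4y1 + 6y2 + 14y3
  subject to:
    y1 + 2y3 >= 5
    y2 + 3y3 >= 4
    y1, y2, y3 >= 0

Solving the primal: x* = (4, 2).
  primal value c^T x* = 28.
Solving the dual: y* = (2.3333, 0, 1.3333).
  dual value b^T y* = 28.
Strong duality: c^T x* = b^T y*. Confirmed.

28


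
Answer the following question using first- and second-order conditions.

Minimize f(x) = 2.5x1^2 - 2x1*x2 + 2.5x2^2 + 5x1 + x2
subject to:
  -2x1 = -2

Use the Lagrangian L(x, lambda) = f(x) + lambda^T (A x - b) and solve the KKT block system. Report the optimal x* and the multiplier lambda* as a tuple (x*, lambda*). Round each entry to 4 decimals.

Form the Lagrangian:
  L(x, lambda) = (1/2) x^T Q x + c^T x + lambda^T (A x - b)
Stationarity (grad_x L = 0): Q x + c + A^T lambda = 0.
Primal feasibility: A x = b.

This gives the KKT block system:
  [ Q   A^T ] [ x     ]   [-c ]
  [ A    0  ] [ lambda ] = [ b ]

Solving the linear system:
  x*      = (1, 0.2)
  lambda* = (4.8)
  f(x*)   = 7.4

x* = (1, 0.2), lambda* = (4.8)


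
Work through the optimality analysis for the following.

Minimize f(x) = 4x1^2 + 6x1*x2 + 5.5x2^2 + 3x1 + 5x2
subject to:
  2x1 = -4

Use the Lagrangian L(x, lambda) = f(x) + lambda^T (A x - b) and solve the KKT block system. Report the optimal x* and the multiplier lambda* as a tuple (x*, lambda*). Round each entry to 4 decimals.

Form the Lagrangian:
  L(x, lambda) = (1/2) x^T Q x + c^T x + lambda^T (A x - b)
Stationarity (grad_x L = 0): Q x + c + A^T lambda = 0.
Primal feasibility: A x = b.

This gives the KKT block system:
  [ Q   A^T ] [ x     ]   [-c ]
  [ A    0  ] [ lambda ] = [ b ]

Solving the linear system:
  x*      = (-2, 0.6364)
  lambda* = (4.5909)
  f(x*)   = 7.7727

x* = (-2, 0.6364), lambda* = (4.5909)


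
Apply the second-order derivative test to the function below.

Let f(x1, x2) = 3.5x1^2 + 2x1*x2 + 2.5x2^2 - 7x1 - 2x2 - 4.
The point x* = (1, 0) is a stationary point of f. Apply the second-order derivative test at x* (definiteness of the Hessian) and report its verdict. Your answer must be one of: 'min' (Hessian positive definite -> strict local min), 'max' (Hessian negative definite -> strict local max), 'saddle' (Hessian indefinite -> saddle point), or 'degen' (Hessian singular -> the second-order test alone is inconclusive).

Compute the Hessian H = grad^2 f:
  H = [[7, 2], [2, 5]]
Verify stationarity: grad f(x*) = H x* + g = (0, 0).
Eigenvalues of H: 3.7639, 8.2361.
Both eigenvalues > 0, so H is positive definite -> x* is a strict local min.

min


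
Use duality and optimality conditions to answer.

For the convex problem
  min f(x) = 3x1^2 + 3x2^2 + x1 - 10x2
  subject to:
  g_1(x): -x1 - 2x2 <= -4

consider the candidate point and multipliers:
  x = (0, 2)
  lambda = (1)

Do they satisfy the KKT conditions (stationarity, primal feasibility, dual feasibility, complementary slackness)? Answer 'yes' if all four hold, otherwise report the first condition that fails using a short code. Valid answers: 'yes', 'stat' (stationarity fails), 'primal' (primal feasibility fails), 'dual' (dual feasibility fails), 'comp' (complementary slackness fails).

Gradient of f: grad f(x) = Q x + c = (1, 2)
Constraint values g_i(x) = a_i^T x - b_i:
  g_1((0, 2)) = 0
Stationarity residual: grad f(x) + sum_i lambda_i a_i = (0, 0)
  -> stationarity OK
Primal feasibility (all g_i <= 0): OK
Dual feasibility (all lambda_i >= 0): OK
Complementary slackness (lambda_i * g_i(x) = 0 for all i): OK

Verdict: yes, KKT holds.

yes


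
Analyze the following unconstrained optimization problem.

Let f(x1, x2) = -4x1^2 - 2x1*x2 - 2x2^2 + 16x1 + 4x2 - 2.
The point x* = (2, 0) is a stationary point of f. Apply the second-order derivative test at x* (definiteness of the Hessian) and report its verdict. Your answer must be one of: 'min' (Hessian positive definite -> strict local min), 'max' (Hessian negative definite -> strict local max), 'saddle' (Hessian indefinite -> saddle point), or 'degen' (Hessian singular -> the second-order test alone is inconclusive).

Compute the Hessian H = grad^2 f:
  H = [[-8, -2], [-2, -4]]
Verify stationarity: grad f(x*) = H x* + g = (0, 0).
Eigenvalues of H: -8.8284, -3.1716.
Both eigenvalues < 0, so H is negative definite -> x* is a strict local max.

max


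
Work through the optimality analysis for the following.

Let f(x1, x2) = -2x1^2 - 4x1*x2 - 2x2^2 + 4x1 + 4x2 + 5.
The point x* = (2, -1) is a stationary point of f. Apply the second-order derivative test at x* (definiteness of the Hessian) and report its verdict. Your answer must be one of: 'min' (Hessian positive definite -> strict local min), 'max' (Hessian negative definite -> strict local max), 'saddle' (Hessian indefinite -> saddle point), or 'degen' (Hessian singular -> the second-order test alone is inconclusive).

Compute the Hessian H = grad^2 f:
  H = [[-4, -4], [-4, -4]]
Verify stationarity: grad f(x*) = H x* + g = (0, 0).
Eigenvalues of H: -8, 0.
H has a zero eigenvalue (singular; negative semidefinite but not definite), so H is neither positive definite, negative definite, nor indefinite. The second-order test alone is inconclusive -> degen.
(Indeed, f is constant along the null direction of H through x*, so x* is not a strict local extremum.)

degen


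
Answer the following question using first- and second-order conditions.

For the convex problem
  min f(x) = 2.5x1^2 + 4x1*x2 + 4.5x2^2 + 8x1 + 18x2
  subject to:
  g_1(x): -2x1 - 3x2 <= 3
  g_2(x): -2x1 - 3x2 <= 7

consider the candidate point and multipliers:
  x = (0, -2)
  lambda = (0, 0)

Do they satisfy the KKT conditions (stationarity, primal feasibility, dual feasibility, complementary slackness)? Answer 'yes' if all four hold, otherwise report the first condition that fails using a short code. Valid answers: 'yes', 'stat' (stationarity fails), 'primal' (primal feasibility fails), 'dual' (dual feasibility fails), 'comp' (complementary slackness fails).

Gradient of f: grad f(x) = Q x + c = (0, 0)
Constraint values g_i(x) = a_i^T x - b_i:
  g_1((0, -2)) = 3
  g_2((0, -2)) = -1
Stationarity residual: grad f(x) + sum_i lambda_i a_i = (0, 0)
  -> stationarity OK
Primal feasibility (all g_i <= 0): FAILS
Dual feasibility (all lambda_i >= 0): OK
Complementary slackness (lambda_i * g_i(x) = 0 for all i): OK

Verdict: the first failing condition is primal_feasibility -> primal.

primal


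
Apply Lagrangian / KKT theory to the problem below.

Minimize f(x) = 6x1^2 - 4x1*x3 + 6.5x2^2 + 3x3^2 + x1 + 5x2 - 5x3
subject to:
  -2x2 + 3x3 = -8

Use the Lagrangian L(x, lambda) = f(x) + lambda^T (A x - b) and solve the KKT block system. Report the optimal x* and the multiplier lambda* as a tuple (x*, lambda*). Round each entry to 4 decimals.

Form the Lagrangian:
  L(x, lambda) = (1/2) x^T Q x + c^T x + lambda^T (A x - b)
Stationarity (grad_x L = 0): Q x + c + A^T lambda = 0.
Primal feasibility: A x = b.

This gives the KKT block system:
  [ Q   A^T ] [ x     ]   [-c ]
  [ A    0  ] [ lambda ] = [ b ]

Solving the linear system:
  x*      = (-0.8778, 0.4251, -2.3833)
  lambda* = (5.2629)
  f(x*)   = 27.6336

x* = (-0.8778, 0.4251, -2.3833), lambda* = (5.2629)


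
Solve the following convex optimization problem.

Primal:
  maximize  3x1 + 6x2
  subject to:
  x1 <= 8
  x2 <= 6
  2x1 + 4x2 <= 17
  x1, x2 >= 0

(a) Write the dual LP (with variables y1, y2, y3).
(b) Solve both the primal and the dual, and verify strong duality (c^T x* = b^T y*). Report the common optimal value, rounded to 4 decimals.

The standard primal-dual pair for 'max c^T x s.t. A x <= b, x >= 0' is:
  Dual:  min b^T y  s.t.  A^T y >= c,  y >= 0.

So the dual LP is:
  minimize  8y1 + 6y2 + 17y3
  subject to:
    y1 + 2y3 >= 3
    y2 + 4y3 >= 6
    y1, y2, y3 >= 0

Solving the primal: x* = (0, 4.25).
  primal value c^T x* = 25.5.
Solving the dual: y* = (0, 0, 1.5).
  dual value b^T y* = 25.5.
Strong duality: c^T x* = b^T y*. Confirmed.

25.5


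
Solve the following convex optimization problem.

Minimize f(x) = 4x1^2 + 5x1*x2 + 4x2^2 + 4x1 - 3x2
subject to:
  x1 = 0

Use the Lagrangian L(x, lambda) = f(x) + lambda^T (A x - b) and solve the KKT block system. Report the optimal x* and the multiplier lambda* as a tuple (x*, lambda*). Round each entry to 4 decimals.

Form the Lagrangian:
  L(x, lambda) = (1/2) x^T Q x + c^T x + lambda^T (A x - b)
Stationarity (grad_x L = 0): Q x + c + A^T lambda = 0.
Primal feasibility: A x = b.

This gives the KKT block system:
  [ Q   A^T ] [ x     ]   [-c ]
  [ A    0  ] [ lambda ] = [ b ]

Solving the linear system:
  x*      = (0, 0.375)
  lambda* = (-5.875)
  f(x*)   = -0.5625

x* = (0, 0.375), lambda* = (-5.875)


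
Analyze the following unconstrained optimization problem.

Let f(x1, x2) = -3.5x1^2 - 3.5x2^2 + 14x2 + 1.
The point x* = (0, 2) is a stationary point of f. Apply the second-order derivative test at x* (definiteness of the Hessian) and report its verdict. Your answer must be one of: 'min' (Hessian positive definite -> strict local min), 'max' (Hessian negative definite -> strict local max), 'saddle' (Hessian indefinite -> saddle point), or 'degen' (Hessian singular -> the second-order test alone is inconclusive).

Compute the Hessian H = grad^2 f:
  H = [[-7, 0], [0, -7]]
Verify stationarity: grad f(x*) = H x* + g = (0, 0).
Eigenvalues of H: -7, -7.
Both eigenvalues < 0, so H is negative definite -> x* is a strict local max.

max


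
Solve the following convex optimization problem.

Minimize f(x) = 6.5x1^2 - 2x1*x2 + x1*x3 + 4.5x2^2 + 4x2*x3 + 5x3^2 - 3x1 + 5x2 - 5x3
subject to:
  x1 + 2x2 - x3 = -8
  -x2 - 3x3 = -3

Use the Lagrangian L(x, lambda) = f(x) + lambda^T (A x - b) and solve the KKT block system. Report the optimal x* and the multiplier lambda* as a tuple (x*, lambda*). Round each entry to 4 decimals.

Form the Lagrangian:
  L(x, lambda) = (1/2) x^T Q x + c^T x + lambda^T (A x - b)
Stationarity (grad_x L = 0): Q x + c + A^T lambda = 0.
Primal feasibility: A x = b.

This gives the KKT block system:
  [ Q   A^T ] [ x     ]   [-c ]
  [ A    0  ] [ lambda ] = [ b ]

Solving the linear system:
  x*      = (-0.6983, -2.7007, 1.9002)
  lambda* = (4.7756, -0.7581)
  f(x*)   = 7.51

x* = (-0.6983, -2.7007, 1.9002), lambda* = (4.7756, -0.7581)


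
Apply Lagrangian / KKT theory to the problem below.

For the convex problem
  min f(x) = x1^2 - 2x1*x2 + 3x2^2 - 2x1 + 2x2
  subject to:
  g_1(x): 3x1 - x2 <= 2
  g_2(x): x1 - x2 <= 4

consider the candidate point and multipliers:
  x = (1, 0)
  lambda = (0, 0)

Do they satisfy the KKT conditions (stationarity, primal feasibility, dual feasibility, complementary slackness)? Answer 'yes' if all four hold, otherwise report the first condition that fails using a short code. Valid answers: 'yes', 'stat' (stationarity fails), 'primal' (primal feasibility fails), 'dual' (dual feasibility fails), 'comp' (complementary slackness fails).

Gradient of f: grad f(x) = Q x + c = (0, 0)
Constraint values g_i(x) = a_i^T x - b_i:
  g_1((1, 0)) = 1
  g_2((1, 0)) = -3
Stationarity residual: grad f(x) + sum_i lambda_i a_i = (0, 0)
  -> stationarity OK
Primal feasibility (all g_i <= 0): FAILS
Dual feasibility (all lambda_i >= 0): OK
Complementary slackness (lambda_i * g_i(x) = 0 for all i): OK

Verdict: the first failing condition is primal_feasibility -> primal.

primal


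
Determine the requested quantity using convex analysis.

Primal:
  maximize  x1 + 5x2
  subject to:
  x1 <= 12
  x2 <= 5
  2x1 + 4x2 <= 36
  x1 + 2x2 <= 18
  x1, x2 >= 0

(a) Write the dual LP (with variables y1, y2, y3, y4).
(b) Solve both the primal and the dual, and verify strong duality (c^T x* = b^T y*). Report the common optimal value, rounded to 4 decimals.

The standard primal-dual pair for 'max c^T x s.t. A x <= b, x >= 0' is:
  Dual:  min b^T y  s.t.  A^T y >= c,  y >= 0.

So the dual LP is:
  minimize  12y1 + 5y2 + 36y3 + 18y4
  subject to:
    y1 + 2y3 + y4 >= 1
    y2 + 4y3 + 2y4 >= 5
    y1, y2, y3, y4 >= 0

Solving the primal: x* = (8, 5).
  primal value c^T x* = 33.
Solving the dual: y* = (0, 3, 0.5, 0).
  dual value b^T y* = 33.
Strong duality: c^T x* = b^T y*. Confirmed.

33


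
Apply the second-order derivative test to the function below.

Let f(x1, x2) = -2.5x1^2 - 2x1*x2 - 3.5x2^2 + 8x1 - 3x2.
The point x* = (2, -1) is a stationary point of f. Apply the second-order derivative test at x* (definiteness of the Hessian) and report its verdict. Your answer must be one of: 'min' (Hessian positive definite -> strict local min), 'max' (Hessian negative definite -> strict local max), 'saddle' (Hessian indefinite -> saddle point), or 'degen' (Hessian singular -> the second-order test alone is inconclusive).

Compute the Hessian H = grad^2 f:
  H = [[-5, -2], [-2, -7]]
Verify stationarity: grad f(x*) = H x* + g = (0, 0).
Eigenvalues of H: -8.2361, -3.7639.
Both eigenvalues < 0, so H is negative definite -> x* is a strict local max.

max


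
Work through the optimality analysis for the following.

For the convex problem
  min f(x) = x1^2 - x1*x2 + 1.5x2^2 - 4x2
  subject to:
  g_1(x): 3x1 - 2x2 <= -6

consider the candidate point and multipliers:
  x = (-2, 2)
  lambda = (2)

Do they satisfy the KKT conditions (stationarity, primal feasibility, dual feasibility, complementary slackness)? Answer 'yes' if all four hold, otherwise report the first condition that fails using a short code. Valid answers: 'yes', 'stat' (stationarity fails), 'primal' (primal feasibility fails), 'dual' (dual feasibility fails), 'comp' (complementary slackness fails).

Gradient of f: grad f(x) = Q x + c = (-6, 4)
Constraint values g_i(x) = a_i^T x - b_i:
  g_1((-2, 2)) = -4
Stationarity residual: grad f(x) + sum_i lambda_i a_i = (0, 0)
  -> stationarity OK
Primal feasibility (all g_i <= 0): OK
Dual feasibility (all lambda_i >= 0): OK
Complementary slackness (lambda_i * g_i(x) = 0 for all i): FAILS

Verdict: the first failing condition is complementary_slackness -> comp.

comp


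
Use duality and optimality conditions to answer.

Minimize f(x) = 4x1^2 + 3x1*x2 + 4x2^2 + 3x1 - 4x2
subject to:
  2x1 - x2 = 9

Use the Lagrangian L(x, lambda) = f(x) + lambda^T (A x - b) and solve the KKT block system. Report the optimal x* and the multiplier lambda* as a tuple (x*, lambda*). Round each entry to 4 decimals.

Form the Lagrangian:
  L(x, lambda) = (1/2) x^T Q x + c^T x + lambda^T (A x - b)
Stationarity (grad_x L = 0): Q x + c + A^T lambda = 0.
Primal feasibility: A x = b.

This gives the KKT block system:
  [ Q   A^T ] [ x     ]   [-c ]
  [ A    0  ] [ lambda ] = [ b ]

Solving the linear system:
  x*      = (3.3846, -2.2308)
  lambda* = (-11.6923)
  f(x*)   = 62.1538

x* = (3.3846, -2.2308), lambda* = (-11.6923)


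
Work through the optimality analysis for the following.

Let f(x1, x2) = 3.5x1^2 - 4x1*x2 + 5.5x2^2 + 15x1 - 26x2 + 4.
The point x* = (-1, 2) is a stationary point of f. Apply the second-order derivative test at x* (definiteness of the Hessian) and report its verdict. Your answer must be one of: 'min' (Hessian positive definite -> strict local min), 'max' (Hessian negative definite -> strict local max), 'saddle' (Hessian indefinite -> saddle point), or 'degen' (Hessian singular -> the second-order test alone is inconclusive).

Compute the Hessian H = grad^2 f:
  H = [[7, -4], [-4, 11]]
Verify stationarity: grad f(x*) = H x* + g = (0, 0).
Eigenvalues of H: 4.5279, 13.4721.
Both eigenvalues > 0, so H is positive definite -> x* is a strict local min.

min


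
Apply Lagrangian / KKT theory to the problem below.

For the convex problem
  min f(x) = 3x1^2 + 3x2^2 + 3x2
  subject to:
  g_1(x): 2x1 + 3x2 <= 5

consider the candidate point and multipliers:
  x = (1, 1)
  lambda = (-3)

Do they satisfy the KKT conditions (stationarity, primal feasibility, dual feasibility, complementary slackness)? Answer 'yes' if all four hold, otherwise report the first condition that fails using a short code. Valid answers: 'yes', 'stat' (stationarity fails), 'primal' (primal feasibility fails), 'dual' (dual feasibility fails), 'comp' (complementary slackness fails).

Gradient of f: grad f(x) = Q x + c = (6, 9)
Constraint values g_i(x) = a_i^T x - b_i:
  g_1((1, 1)) = 0
Stationarity residual: grad f(x) + sum_i lambda_i a_i = (0, 0)
  -> stationarity OK
Primal feasibility (all g_i <= 0): OK
Dual feasibility (all lambda_i >= 0): FAILS
Complementary slackness (lambda_i * g_i(x) = 0 for all i): OK

Verdict: the first failing condition is dual_feasibility -> dual.

dual


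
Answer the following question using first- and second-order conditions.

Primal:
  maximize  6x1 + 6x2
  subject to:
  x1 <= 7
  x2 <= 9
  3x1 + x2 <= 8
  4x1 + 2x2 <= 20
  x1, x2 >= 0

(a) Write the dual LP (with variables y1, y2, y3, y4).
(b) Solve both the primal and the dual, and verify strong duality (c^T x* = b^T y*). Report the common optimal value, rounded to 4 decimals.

The standard primal-dual pair for 'max c^T x s.t. A x <= b, x >= 0' is:
  Dual:  min b^T y  s.t.  A^T y >= c,  y >= 0.

So the dual LP is:
  minimize  7y1 + 9y2 + 8y3 + 20y4
  subject to:
    y1 + 3y3 + 4y4 >= 6
    y2 + y3 + 2y4 >= 6
    y1, y2, y3, y4 >= 0

Solving the primal: x* = (0, 8).
  primal value c^T x* = 48.
Solving the dual: y* = (0, 0, 6, 0).
  dual value b^T y* = 48.
Strong duality: c^T x* = b^T y*. Confirmed.

48


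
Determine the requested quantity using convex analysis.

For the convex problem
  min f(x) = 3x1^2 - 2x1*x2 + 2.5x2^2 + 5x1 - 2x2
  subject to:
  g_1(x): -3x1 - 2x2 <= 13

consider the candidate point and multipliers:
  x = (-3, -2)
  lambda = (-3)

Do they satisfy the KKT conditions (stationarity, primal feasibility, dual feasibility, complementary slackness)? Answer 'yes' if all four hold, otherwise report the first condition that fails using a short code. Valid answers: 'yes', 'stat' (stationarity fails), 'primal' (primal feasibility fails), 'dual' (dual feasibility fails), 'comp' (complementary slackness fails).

Gradient of f: grad f(x) = Q x + c = (-9, -6)
Constraint values g_i(x) = a_i^T x - b_i:
  g_1((-3, -2)) = 0
Stationarity residual: grad f(x) + sum_i lambda_i a_i = (0, 0)
  -> stationarity OK
Primal feasibility (all g_i <= 0): OK
Dual feasibility (all lambda_i >= 0): FAILS
Complementary slackness (lambda_i * g_i(x) = 0 for all i): OK

Verdict: the first failing condition is dual_feasibility -> dual.

dual


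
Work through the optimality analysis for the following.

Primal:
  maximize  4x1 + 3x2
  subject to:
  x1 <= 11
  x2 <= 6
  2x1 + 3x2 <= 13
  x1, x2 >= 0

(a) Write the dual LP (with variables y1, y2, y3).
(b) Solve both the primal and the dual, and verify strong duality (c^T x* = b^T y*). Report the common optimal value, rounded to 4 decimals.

The standard primal-dual pair for 'max c^T x s.t. A x <= b, x >= 0' is:
  Dual:  min b^T y  s.t.  A^T y >= c,  y >= 0.

So the dual LP is:
  minimize  11y1 + 6y2 + 13y3
  subject to:
    y1 + 2y3 >= 4
    y2 + 3y3 >= 3
    y1, y2, y3 >= 0

Solving the primal: x* = (6.5, 0).
  primal value c^T x* = 26.
Solving the dual: y* = (0, 0, 2).
  dual value b^T y* = 26.
Strong duality: c^T x* = b^T y*. Confirmed.

26


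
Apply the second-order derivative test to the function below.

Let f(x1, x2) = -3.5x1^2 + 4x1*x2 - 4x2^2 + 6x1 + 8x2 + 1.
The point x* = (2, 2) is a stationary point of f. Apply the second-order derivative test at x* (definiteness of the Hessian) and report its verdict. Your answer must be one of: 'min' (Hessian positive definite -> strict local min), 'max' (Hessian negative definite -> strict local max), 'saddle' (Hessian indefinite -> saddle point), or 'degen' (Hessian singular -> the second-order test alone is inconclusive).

Compute the Hessian H = grad^2 f:
  H = [[-7, 4], [4, -8]]
Verify stationarity: grad f(x*) = H x* + g = (0, 0).
Eigenvalues of H: -11.5311, -3.4689.
Both eigenvalues < 0, so H is negative definite -> x* is a strict local max.

max


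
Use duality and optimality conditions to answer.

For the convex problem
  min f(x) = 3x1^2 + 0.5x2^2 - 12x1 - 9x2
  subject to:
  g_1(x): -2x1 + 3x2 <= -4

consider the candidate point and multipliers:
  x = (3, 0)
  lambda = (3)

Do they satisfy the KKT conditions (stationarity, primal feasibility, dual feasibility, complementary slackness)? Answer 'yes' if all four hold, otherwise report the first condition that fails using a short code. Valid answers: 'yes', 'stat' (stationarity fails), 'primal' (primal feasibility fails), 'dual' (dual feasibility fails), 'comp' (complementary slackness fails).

Gradient of f: grad f(x) = Q x + c = (6, -9)
Constraint values g_i(x) = a_i^T x - b_i:
  g_1((3, 0)) = -2
Stationarity residual: grad f(x) + sum_i lambda_i a_i = (0, 0)
  -> stationarity OK
Primal feasibility (all g_i <= 0): OK
Dual feasibility (all lambda_i >= 0): OK
Complementary slackness (lambda_i * g_i(x) = 0 for all i): FAILS

Verdict: the first failing condition is complementary_slackness -> comp.

comp


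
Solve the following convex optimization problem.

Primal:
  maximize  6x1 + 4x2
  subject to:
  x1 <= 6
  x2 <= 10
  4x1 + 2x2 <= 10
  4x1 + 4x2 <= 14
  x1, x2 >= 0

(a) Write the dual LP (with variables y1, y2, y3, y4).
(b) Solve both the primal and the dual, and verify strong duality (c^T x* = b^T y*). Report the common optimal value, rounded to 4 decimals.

The standard primal-dual pair for 'max c^T x s.t. A x <= b, x >= 0' is:
  Dual:  min b^T y  s.t.  A^T y >= c,  y >= 0.

So the dual LP is:
  minimize  6y1 + 10y2 + 10y3 + 14y4
  subject to:
    y1 + 4y3 + 4y4 >= 6
    y2 + 2y3 + 4y4 >= 4
    y1, y2, y3, y4 >= 0

Solving the primal: x* = (1.5, 2).
  primal value c^T x* = 17.
Solving the dual: y* = (0, 0, 1, 0.5).
  dual value b^T y* = 17.
Strong duality: c^T x* = b^T y*. Confirmed.

17


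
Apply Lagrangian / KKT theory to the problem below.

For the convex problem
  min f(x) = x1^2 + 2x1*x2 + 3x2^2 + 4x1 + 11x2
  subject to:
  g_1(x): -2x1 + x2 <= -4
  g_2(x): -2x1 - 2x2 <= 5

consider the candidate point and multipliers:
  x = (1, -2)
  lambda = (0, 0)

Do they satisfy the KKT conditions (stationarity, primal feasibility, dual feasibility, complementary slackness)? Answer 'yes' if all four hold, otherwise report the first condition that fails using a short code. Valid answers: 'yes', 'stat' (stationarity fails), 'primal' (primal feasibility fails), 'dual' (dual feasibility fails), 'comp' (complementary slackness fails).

Gradient of f: grad f(x) = Q x + c = (2, 1)
Constraint values g_i(x) = a_i^T x - b_i:
  g_1((1, -2)) = 0
  g_2((1, -2)) = -3
Stationarity residual: grad f(x) + sum_i lambda_i a_i = (2, 1)
  -> stationarity FAILS
Primal feasibility (all g_i <= 0): OK
Dual feasibility (all lambda_i >= 0): OK
Complementary slackness (lambda_i * g_i(x) = 0 for all i): OK

Verdict: the first failing condition is stationarity -> stat.

stat


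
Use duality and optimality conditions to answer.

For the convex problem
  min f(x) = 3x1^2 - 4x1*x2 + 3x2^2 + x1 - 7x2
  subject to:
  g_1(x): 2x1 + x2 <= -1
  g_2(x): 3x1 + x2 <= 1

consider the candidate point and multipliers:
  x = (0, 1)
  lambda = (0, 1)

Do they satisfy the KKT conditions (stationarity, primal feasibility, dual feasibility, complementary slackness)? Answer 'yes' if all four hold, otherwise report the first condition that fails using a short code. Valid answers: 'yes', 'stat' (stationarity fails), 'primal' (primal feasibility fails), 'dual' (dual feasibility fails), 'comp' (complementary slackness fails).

Gradient of f: grad f(x) = Q x + c = (-3, -1)
Constraint values g_i(x) = a_i^T x - b_i:
  g_1((0, 1)) = 2
  g_2((0, 1)) = 0
Stationarity residual: grad f(x) + sum_i lambda_i a_i = (0, 0)
  -> stationarity OK
Primal feasibility (all g_i <= 0): FAILS
Dual feasibility (all lambda_i >= 0): OK
Complementary slackness (lambda_i * g_i(x) = 0 for all i): OK

Verdict: the first failing condition is primal_feasibility -> primal.

primal


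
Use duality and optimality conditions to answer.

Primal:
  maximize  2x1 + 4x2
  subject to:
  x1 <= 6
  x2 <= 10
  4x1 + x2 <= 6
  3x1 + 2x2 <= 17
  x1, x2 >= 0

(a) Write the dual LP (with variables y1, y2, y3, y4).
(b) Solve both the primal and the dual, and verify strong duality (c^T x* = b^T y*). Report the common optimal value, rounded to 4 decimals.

The standard primal-dual pair for 'max c^T x s.t. A x <= b, x >= 0' is:
  Dual:  min b^T y  s.t.  A^T y >= c,  y >= 0.

So the dual LP is:
  minimize  6y1 + 10y2 + 6y3 + 17y4
  subject to:
    y1 + 4y3 + 3y4 >= 2
    y2 + y3 + 2y4 >= 4
    y1, y2, y3, y4 >= 0

Solving the primal: x* = (0, 6).
  primal value c^T x* = 24.
Solving the dual: y* = (0, 0, 4, 0).
  dual value b^T y* = 24.
Strong duality: c^T x* = b^T y*. Confirmed.

24


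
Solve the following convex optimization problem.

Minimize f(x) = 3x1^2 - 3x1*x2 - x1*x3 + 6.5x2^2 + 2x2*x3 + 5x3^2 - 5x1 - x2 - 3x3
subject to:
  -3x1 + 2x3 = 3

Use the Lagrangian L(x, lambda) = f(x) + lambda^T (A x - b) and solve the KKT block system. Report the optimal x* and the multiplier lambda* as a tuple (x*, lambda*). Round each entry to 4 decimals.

Form the Lagrangian:
  L(x, lambda) = (1/2) x^T Q x + c^T x + lambda^T (A x - b)
Stationarity (grad_x L = 0): Q x + c + A^T lambda = 0.
Primal feasibility: A x = b.

This gives the KKT block system:
  [ Q   A^T ] [ x     ]   [-c ]
  [ A    0  ] [ lambda ] = [ b ]

Solving the linear system:
  x*      = (-0.451, -0.1538, 0.8235)
  lambda* = (-2.6893)
  f(x*)   = 4.003

x* = (-0.451, -0.1538, 0.8235), lambda* = (-2.6893)


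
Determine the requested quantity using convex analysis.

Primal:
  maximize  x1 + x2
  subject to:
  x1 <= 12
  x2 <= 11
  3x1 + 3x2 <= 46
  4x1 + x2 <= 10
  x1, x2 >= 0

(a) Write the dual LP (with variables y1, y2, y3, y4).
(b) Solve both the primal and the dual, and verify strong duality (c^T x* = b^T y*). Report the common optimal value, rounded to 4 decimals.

The standard primal-dual pair for 'max c^T x s.t. A x <= b, x >= 0' is:
  Dual:  min b^T y  s.t.  A^T y >= c,  y >= 0.

So the dual LP is:
  minimize  12y1 + 11y2 + 46y3 + 10y4
  subject to:
    y1 + 3y3 + 4y4 >= 1
    y2 + 3y3 + y4 >= 1
    y1, y2, y3, y4 >= 0

Solving the primal: x* = (0, 10).
  primal value c^T x* = 10.
Solving the dual: y* = (0, 0, 0, 1).
  dual value b^T y* = 10.
Strong duality: c^T x* = b^T y*. Confirmed.

10


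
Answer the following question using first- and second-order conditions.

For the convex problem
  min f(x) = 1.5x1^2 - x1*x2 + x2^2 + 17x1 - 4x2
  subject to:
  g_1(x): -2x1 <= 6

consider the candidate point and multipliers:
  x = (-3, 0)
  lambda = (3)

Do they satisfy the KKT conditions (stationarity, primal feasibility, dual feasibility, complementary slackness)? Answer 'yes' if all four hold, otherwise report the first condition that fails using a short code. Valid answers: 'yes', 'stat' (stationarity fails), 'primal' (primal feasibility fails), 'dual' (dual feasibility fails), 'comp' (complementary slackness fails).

Gradient of f: grad f(x) = Q x + c = (8, -1)
Constraint values g_i(x) = a_i^T x - b_i:
  g_1((-3, 0)) = 0
Stationarity residual: grad f(x) + sum_i lambda_i a_i = (2, -1)
  -> stationarity FAILS
Primal feasibility (all g_i <= 0): OK
Dual feasibility (all lambda_i >= 0): OK
Complementary slackness (lambda_i * g_i(x) = 0 for all i): OK

Verdict: the first failing condition is stationarity -> stat.

stat


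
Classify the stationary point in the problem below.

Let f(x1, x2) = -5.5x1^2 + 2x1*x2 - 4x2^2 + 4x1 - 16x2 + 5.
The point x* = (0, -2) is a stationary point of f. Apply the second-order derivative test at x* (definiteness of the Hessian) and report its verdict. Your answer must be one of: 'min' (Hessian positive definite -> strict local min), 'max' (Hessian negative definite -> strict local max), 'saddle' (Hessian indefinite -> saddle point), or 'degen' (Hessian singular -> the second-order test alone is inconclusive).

Compute the Hessian H = grad^2 f:
  H = [[-11, 2], [2, -8]]
Verify stationarity: grad f(x*) = H x* + g = (0, 0).
Eigenvalues of H: -12, -7.
Both eigenvalues < 0, so H is negative definite -> x* is a strict local max.

max


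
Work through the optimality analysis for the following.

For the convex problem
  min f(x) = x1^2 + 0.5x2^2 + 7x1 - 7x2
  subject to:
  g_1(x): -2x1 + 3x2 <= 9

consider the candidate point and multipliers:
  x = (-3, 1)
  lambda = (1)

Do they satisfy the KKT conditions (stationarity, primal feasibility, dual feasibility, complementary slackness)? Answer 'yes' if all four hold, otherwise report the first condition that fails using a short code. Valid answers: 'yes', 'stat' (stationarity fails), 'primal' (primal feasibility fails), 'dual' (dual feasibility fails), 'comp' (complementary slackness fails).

Gradient of f: grad f(x) = Q x + c = (1, -6)
Constraint values g_i(x) = a_i^T x - b_i:
  g_1((-3, 1)) = 0
Stationarity residual: grad f(x) + sum_i lambda_i a_i = (-1, -3)
  -> stationarity FAILS
Primal feasibility (all g_i <= 0): OK
Dual feasibility (all lambda_i >= 0): OK
Complementary slackness (lambda_i * g_i(x) = 0 for all i): OK

Verdict: the first failing condition is stationarity -> stat.

stat


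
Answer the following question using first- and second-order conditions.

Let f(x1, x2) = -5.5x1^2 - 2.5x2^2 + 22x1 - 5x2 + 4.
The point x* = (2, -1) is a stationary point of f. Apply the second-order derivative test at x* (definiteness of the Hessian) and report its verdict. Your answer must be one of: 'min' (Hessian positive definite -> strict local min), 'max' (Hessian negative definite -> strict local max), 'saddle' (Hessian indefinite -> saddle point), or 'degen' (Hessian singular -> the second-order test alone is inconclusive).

Compute the Hessian H = grad^2 f:
  H = [[-11, 0], [0, -5]]
Verify stationarity: grad f(x*) = H x* + g = (0, 0).
Eigenvalues of H: -11, -5.
Both eigenvalues < 0, so H is negative definite -> x* is a strict local max.

max
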